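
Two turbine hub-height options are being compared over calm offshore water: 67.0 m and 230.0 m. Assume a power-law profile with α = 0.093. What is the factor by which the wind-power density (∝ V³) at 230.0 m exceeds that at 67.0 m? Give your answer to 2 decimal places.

1.41

Speed ratio: V_B/V_A = (z_B/z_A)^α = (230.0/67.0)^0.093 = (3.4328)^0.093 = 1.12154
Power-density ratio: P_B/P_A = (V_B/V_A)³ = (1.12154)³ = 1.41074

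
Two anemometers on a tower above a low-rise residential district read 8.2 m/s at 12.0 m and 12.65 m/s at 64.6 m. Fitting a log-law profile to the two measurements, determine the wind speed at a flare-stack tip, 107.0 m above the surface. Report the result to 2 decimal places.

Log law: V ∝ ln(z/z₀). From the pair, with r = V₁/V₂ = 0.64822,
ln z₀ = (ln z₁ − r·ln z₂)/(1 − r) = (2.4849 − 0.64822×4.1682)/0.35178 = -0.6169 → z₀ = 0.5396 m
V₃ = V₁ · ln(z₃/z₀)/ln(z₁/z₀) = 8.2 × 5.2897/3.1018 = 13.9840 m/s

13.98 m/s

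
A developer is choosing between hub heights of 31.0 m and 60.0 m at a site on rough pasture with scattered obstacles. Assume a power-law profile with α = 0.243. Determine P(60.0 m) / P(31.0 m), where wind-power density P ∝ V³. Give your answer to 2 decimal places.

1.62

Speed ratio: V_B/V_A = (z_B/z_A)^α = (60.0/31.0)^0.243 = (1.9355)^0.243 = 1.17406
Power-density ratio: P_B/P_A = (V_B/V_A)³ = (1.17406)³ = 1.61834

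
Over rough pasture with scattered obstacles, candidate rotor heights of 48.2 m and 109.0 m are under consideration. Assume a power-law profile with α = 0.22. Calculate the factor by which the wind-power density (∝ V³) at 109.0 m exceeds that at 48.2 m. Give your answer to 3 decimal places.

Speed ratio: V_B/V_A = (z_B/z_A)^α = (109.0/48.2)^0.22 = (2.2614)^0.22 = 1.19664
Power-density ratio: P_B/P_A = (V_B/V_A)³ = (1.19664)³ = 1.71352

1.714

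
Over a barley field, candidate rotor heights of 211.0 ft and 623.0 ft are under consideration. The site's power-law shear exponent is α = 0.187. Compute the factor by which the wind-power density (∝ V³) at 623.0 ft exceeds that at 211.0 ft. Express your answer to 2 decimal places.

Speed ratio: V_B/V_A = (z_B/z_A)^α = (623.0/211.0)^0.187 = (2.9526)^0.187 = 1.22441
Power-density ratio: P_B/P_A = (V_B/V_A)³ = (1.22441)³ = 1.83563

1.84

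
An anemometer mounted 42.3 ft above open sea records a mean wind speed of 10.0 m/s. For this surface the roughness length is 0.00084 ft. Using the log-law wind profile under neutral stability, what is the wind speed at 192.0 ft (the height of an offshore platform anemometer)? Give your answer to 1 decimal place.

Log law: V(z) ∝ ln(z/z₀), so V₂/V₁ = ln(z₂/z₀) / ln(z₁/z₀).
ln(192.0/0.00084) = 12.3396, ln(42.3/0.00084) = 10.8269
V₂ = 10.0 × 12.3396/10.8269 = 10.0 × 1.1397 = 11.3972 m/s

11.4 m/s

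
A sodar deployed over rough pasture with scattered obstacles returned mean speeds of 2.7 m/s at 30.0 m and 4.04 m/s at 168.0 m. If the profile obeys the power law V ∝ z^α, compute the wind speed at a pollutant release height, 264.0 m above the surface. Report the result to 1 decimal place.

First find α: α = ln(V₂/V₁)/ln(z₂/z₁) = ln(4.04/2.7)/ln(168.0/30.0) = 0.40299/1.72277 = 0.2339
Extrapolate from 168.0 m to 264.0 m: V₃ = 4.04 × (264.0/168.0)^0.2339 = 4.04 × 1.1115 = 4.4905 m/s

4.5 m/s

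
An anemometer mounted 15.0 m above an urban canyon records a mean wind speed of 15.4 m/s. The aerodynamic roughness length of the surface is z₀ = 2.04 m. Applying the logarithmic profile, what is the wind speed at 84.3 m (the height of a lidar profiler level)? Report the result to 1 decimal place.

28.7 m/s

Log law: V(z) ∝ ln(z/z₀), so V₂/V₁ = ln(z₂/z₀) / ln(z₁/z₀).
ln(84.3/2.04) = 3.7214, ln(15.0/2.04) = 1.9951
V₂ = 15.4 × 3.7214/1.9951 = 15.4 × 1.8653 = 28.7254 m/s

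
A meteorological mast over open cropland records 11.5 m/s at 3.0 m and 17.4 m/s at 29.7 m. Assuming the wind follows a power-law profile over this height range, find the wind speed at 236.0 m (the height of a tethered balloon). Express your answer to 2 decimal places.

First find α: α = ln(V₂/V₁)/ln(z₂/z₁) = ln(17.4/11.5)/ln(29.7/3.0) = 0.41412/2.29253 = 0.1806
Extrapolate from 29.7 m to 236.0 m: V₃ = 17.4 × (236.0/29.7)^0.1806 = 17.4 × 1.4541 = 25.3019 m/s

25.30 m/s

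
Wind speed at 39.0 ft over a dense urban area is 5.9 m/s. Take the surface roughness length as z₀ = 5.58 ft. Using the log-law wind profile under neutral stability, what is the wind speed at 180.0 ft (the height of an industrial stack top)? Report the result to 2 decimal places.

Log law: V(z) ∝ ln(z/z₀), so V₂/V₁ = ln(z₂/z₀) / ln(z₁/z₀).
ln(180.0/5.58) = 3.4738, ln(39.0/5.58) = 1.9444
V₂ = 5.9 × 3.4738/1.9444 = 5.9 × 1.7866 = 10.5408 m/s

10.54 m/s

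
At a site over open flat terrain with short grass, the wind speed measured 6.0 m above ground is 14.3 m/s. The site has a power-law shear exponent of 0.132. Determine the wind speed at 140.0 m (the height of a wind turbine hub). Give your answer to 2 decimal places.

21.67 m/s

Power-law profile: V₂ = V₁ · (z₂/z₁)^α
V₂ = 14.3 × (140.0/6.0)^0.132 = 14.3 × (23.3333)^0.132
    = 14.3 × 1.5156 = 21.6725 m/s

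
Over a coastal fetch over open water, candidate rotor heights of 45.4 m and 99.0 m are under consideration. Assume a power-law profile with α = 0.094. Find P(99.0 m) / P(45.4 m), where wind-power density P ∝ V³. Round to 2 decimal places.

1.25

Speed ratio: V_B/V_A = (z_B/z_A)^α = (99.0/45.4)^0.094 = (2.1806)^0.094 = 1.07604
Power-density ratio: P_B/P_A = (V_B/V_A)³ = (1.07604)³ = 1.24589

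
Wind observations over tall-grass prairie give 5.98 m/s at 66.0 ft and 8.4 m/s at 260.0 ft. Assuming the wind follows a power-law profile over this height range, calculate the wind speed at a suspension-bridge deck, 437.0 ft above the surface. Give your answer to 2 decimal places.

9.55 m/s

First find α: α = ln(V₂/V₁)/ln(z₂/z₁) = ln(8.4/5.98)/ln(260.0/66.0) = 0.33981/1.37103 = 0.2479
Extrapolate from 260.0 ft to 437.0 ft: V₃ = 8.4 × (437.0/260.0)^0.2479 = 8.4 × 1.1373 = 9.5537 m/s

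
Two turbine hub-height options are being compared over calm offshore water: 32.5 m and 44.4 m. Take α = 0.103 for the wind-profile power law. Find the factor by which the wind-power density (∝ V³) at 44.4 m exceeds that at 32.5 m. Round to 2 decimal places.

Speed ratio: V_B/V_A = (z_B/z_A)^α = (44.4/32.5)^0.103 = (1.3662)^0.103 = 1.03266
Power-density ratio: P_B/P_A = (V_B/V_A)³ = (1.03266)³ = 1.10121

1.10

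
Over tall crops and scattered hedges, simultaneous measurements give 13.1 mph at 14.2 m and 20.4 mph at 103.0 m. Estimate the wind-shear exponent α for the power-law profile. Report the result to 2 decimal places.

α ≈ 0.22

Power law: V₂/V₁ = (z₂/z₁)^α ⇒ α = ln(V₂/V₁) / ln(z₂/z₁)
α = ln(20.4/13.1) / ln(103.0/14.2) = ln(1.5573) / ln(7.2535)
  = 0.44292 / 1.98149 = 0.22353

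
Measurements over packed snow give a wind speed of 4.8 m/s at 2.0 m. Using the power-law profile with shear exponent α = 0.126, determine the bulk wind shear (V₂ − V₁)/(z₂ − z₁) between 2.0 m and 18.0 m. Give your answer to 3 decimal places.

0.096 m/s/m

Power law: V₂ = V₁ · (z₂/z₁)^α = 4.8 × (9.0000)^0.126 = 6.3311 m/s
ΔV/Δz = (6.3311 − 4.8)/(18.0 − 2.0) = 1.5311/16.0000 = 0.09569 m/s/m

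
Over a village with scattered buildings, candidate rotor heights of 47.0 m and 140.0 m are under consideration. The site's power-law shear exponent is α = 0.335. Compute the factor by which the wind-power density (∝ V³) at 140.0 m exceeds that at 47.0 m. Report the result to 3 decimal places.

Speed ratio: V_B/V_A = (z_B/z_A)^α = (140.0/47.0)^0.335 = (2.9787)^0.335 = 1.44145
Power-density ratio: P_B/P_A = (V_B/V_A)³ = (1.44145)³ = 2.99502

2.995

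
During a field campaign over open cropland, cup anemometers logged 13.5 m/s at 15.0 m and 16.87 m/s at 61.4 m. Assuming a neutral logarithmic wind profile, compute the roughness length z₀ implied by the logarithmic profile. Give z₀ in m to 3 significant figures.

z₀ ≈ 0.0530 m

Log law: V(z) ∝ ln(z/z₀). With r = V₁/V₂ = 13.5/16.87 = 0.80024,
r · ln(z₂/z₀) = ln(z₁/z₀) ⇒ ln z₀ = (ln z₁ − r·ln z₂)/(1 − r)
ln z₀ = (2.70805 − 0.80024×4.11741) / 0.19976 = -2.9378
z₀ = exp(-2.9378) = 0.05298 m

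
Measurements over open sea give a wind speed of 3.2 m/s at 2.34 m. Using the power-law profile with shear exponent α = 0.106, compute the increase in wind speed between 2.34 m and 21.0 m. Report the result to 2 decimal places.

Power law: V₂ = V₁ · (z₂/z₁)^α = 3.2 × (8.9744)^0.106 = 4.0380 m/s
ΔV = 4.0380 − 3.2 = 0.8380 m/s

0.84 m/s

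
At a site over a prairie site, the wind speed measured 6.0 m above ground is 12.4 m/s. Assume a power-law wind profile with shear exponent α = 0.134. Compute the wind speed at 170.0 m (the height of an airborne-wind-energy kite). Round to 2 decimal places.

19.41 m/s

Power-law profile: V₂ = V₁ · (z₂/z₁)^α
V₂ = 12.4 × (170.0/6.0)^0.134 = 12.4 × (28.3333)^0.134
    = 12.4 × 1.5653 = 19.4102 m/s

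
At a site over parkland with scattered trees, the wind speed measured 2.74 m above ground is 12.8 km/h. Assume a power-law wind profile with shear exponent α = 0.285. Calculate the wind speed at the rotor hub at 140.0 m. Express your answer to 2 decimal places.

Power-law profile: V₂ = V₁ · (z₂/z₁)^α
V₂ = 12.8 × (140.0/2.74)^0.285 = 12.8 × (51.0949)^0.285
    = 12.8 × 3.0682 = 39.2733 km/h

39.27 km/h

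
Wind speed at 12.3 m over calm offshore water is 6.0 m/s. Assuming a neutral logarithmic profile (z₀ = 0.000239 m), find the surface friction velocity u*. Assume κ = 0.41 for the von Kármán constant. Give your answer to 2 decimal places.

Log law: V(z) = (u*/κ) · ln(z/z₀) ⇒ u* = κ · V / ln(z/z₀)
u* = 0.41 × 6.0 / ln(12.3/0.000239) = 0.41 × 6.0 / 10.8486
   = 2.4600 / 10.8486 = 0.2268 m/s

u* ≈ 0.23 m/s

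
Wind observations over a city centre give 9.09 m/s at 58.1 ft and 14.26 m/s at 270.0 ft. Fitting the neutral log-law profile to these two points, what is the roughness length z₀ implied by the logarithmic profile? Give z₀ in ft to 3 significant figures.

z₀ ≈ 3.90 ft

Log law: V(z) ∝ ln(z/z₀). With r = V₁/V₂ = 9.09/14.26 = 0.63745,
r · ln(z₂/z₀) = ln(z₁/z₀) ⇒ ln z₀ = (ln z₁ − r·ln z₂)/(1 − r)
ln z₀ = (4.06217 − 0.63745×5.59842) / 0.36255 = 1.3611
z₀ = exp(1.3611) = 3.900 ft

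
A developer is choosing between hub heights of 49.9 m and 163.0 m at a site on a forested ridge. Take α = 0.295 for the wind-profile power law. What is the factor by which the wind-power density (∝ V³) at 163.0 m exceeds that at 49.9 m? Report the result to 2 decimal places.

2.85

Speed ratio: V_B/V_A = (z_B/z_A)^α = (163.0/49.9)^0.295 = (3.2665)^0.295 = 1.41793
Power-density ratio: P_B/P_A = (V_B/V_A)³ = (1.41793)³ = 2.85080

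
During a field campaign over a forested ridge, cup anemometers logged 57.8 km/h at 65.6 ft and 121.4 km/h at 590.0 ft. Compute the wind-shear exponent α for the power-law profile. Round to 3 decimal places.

Power law: V₂/V₁ = (z₂/z₁)^α ⇒ α = ln(V₂/V₁) / ln(z₂/z₁)
α = ln(121.4/57.8) / ln(590.0/65.6) = ln(2.1003) / ln(8.9939)
  = 0.74210 / 2.19655 = 0.33785

α ≈ 0.338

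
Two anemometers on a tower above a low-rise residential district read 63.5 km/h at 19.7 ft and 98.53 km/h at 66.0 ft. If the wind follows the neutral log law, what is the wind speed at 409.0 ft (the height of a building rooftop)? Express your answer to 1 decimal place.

Log law: V ∝ ln(z/z₀). From the pair, with r = V₁/V₂ = 0.64447,
ln z₀ = (ln z₁ − r·ln z₂)/(1 − r) = (2.9806 − 0.64447×4.1897)/0.35553 = 0.7890 → z₀ = 2.201 ft
V₃ = V₁ · ln(z₃/z₀)/ln(z₁/z₀) = 63.5 × 5.2248/2.1917 = 151.3794 km/h

151.4 km/h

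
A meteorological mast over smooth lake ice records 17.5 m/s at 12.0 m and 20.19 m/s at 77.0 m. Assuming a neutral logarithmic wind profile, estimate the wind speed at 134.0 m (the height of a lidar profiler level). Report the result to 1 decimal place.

Log law: V ∝ ln(z/z₀). From the pair, with r = V₁/V₂ = 0.86677,
ln z₀ = (ln z₁ − r·ln z₂)/(1 − r) = (2.4849 − 0.86677×4.3438)/0.13323 = -9.6083 → z₀ = 0.00006717 m
V₃ = V₁ · ln(z₃/z₀)/ln(z₁/z₀) = 17.5 × 14.5061/12.0932 = 20.9917 m/s

21.0 m/s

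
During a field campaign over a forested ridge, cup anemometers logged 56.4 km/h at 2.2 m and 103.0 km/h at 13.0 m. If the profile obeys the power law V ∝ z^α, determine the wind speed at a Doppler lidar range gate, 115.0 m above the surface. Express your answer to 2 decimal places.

First find α: α = ln(V₂/V₁)/ln(z₂/z₁) = ln(103.0/56.4)/ln(13.0/2.2) = 0.60226/1.77649 = 0.3390
Extrapolate from 13.0 m to 115.0 m: V₃ = 103.0 × (115.0/13.0)^0.3390 = 103.0 × 2.0939 = 215.6763 km/h

215.68 km/h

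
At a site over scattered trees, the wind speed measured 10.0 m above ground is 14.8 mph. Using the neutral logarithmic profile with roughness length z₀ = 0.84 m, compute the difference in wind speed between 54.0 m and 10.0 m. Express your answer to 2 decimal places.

10.08 mph

Log law: V₂ = V₁ · ln(z₂/z₀)/ln(z₁/z₀) = 14.8 × 4.1633/2.4769 = 24.8764 mph
ΔV = 24.8764 − 14.8 = 10.0764 mph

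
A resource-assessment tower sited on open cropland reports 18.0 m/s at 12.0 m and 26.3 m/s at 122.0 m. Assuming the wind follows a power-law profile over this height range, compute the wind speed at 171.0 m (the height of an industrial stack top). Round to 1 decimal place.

First find α: α = ln(V₂/V₁)/ln(z₂/z₁) = ln(26.3/18.0)/ln(122.0/12.0) = 0.37920/2.31911 = 0.1635
Extrapolate from 122.0 m to 171.0 m: V₃ = 26.3 × (171.0/122.0)^0.1635 = 26.3 × 1.0568 = 27.7928 m/s

27.8 m/s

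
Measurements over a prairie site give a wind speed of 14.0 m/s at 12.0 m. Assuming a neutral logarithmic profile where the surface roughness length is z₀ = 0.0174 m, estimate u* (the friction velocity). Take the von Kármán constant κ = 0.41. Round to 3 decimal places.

u* ≈ 0.878 m/s

Log law: V(z) = (u*/κ) · ln(z/z₀) ⇒ u* = κ · V / ln(z/z₀)
u* = 0.41 × 14.0 / ln(12.0/0.0174) = 0.41 × 14.0 / 6.5362
   = 5.7400 / 6.5362 = 0.8782 m/s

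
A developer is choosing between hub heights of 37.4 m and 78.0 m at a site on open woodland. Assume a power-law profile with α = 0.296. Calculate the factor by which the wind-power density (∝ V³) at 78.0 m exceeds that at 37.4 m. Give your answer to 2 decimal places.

Speed ratio: V_B/V_A = (z_B/z_A)^α = (78.0/37.4)^0.296 = (2.0856)^0.296 = 1.24305
Power-density ratio: P_B/P_A = (V_B/V_A)³ = (1.24305)³ = 1.92075

1.92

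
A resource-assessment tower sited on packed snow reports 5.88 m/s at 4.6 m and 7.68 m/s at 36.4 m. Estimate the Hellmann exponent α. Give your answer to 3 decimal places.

Power law: V₂/V₁ = (z₂/z₁)^α ⇒ α = ln(V₂/V₁) / ln(z₂/z₁)
α = ln(7.68/5.88) / ln(36.4/4.6) = ln(1.3061) / ln(7.9130)
  = 0.26706 / 2.06851 = 0.12911

α ≈ 0.129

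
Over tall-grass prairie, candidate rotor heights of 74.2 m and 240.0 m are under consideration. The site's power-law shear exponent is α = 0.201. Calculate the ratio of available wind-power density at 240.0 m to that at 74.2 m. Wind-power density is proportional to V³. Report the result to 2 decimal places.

Speed ratio: V_B/V_A = (z_B/z_A)^α = (240.0/74.2)^0.201 = (3.2345)^0.201 = 1.26611
Power-density ratio: P_B/P_A = (V_B/V_A)³ = (1.26611)³ = 2.02962

2.03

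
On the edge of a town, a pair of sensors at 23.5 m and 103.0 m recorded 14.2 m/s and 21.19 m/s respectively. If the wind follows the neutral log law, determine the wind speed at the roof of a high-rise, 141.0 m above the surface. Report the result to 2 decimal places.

22.68 m/s

Log law: V ∝ ln(z/z₀). From the pair, with r = V₁/V₂ = 0.67013,
ln z₀ = (ln z₁ − r·ln z₂)/(1 − r) = (3.1570 − 0.67013×4.6347)/0.32987 = 0.1550 → z₀ = 1.168 m
V₃ = V₁ · ln(z₃/z₀)/ln(z₁/z₀) = 14.2 × 4.7937/3.0020 = 22.6754 m/s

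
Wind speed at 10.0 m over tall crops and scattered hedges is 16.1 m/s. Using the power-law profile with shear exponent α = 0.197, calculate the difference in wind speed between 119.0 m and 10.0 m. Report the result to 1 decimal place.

10.1 m/s

Power law: V₂ = V₁ · (z₂/z₁)^α = 16.1 × (11.9000)^0.197 = 26.2246 m/s
ΔV = 26.2246 − 16.1 = 10.1246 m/s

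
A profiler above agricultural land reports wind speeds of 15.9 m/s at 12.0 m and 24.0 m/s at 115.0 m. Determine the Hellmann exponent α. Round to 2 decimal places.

α ≈ 0.18

Power law: V₂/V₁ = (z₂/z₁)^α ⇒ α = ln(V₂/V₁) / ln(z₂/z₁)
α = ln(24.0/15.9) / ln(115.0/12.0) = ln(1.5094) / ln(9.5833)
  = 0.41173 / 2.26003 = 0.18218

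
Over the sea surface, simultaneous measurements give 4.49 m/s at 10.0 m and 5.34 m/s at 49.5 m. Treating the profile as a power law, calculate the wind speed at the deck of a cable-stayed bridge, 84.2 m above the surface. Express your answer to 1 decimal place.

5.7 m/s

First find α: α = ln(V₂/V₁)/ln(z₂/z₁) = ln(5.34/4.49)/ln(49.5/10.0) = 0.17337/1.59939 = 0.1084
Extrapolate from 49.5 m to 84.2 m: V₃ = 5.34 × (84.2/49.5)^0.1084 = 5.34 × 1.0593 = 5.6565 m/s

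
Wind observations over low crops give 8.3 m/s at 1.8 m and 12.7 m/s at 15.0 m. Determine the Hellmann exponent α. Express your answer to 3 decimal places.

Power law: V₂/V₁ = (z₂/z₁)^α ⇒ α = ln(V₂/V₁) / ln(z₂/z₁)
α = ln(12.7/8.3) / ln(15.0/1.8) = ln(1.5301) / ln(8.3333)
  = 0.42535 / 2.12026 = 0.20061

α ≈ 0.201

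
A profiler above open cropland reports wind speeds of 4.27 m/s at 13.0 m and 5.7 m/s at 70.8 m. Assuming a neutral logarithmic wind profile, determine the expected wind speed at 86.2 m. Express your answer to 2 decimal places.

5.87 m/s

Log law: V ∝ ln(z/z₀). From the pair, with r = V₁/V₂ = 0.74912,
ln z₀ = (ln z₁ − r·ln z₂)/(1 − r) = (2.5649 − 0.74912×4.2599)/0.25088 = -2.4961 → z₀ = 0.08241 m
V₃ = V₁ · ln(z₃/z₀)/ln(z₁/z₀) = 4.27 × 6.9527/5.0610 = 5.8661 m/s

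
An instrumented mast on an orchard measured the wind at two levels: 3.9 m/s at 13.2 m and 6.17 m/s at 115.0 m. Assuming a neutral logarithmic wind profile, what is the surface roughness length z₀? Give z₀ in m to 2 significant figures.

z₀ ≈ 0.32 m

Log law: V(z) ∝ ln(z/z₀). With r = V₁/V₂ = 3.9/6.17 = 0.63209,
r · ln(z₂/z₀) = ln(z₁/z₀) ⇒ ln z₀ = (ln z₁ − r·ln z₂)/(1 − r)
ln z₀ = (2.58022 − 0.63209×4.74493) / 0.36791 = -1.1389
z₀ = exp(-1.1389) = 0.3202 m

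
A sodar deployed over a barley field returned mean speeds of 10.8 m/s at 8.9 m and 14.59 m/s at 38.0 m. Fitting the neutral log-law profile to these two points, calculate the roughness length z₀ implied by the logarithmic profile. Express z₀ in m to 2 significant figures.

Log law: V(z) ∝ ln(z/z₀). With r = V₁/V₂ = 10.8/14.59 = 0.74023,
r · ln(z₂/z₀) = ln(z₁/z₀) ⇒ ln z₀ = (ln z₁ − r·ln z₂)/(1 − r)
ln z₀ = (2.18605 − 0.74023×3.63759) / 0.25977 = -1.9502
z₀ = exp(-1.9502) = 0.1422 m

z₀ ≈ 0.14 m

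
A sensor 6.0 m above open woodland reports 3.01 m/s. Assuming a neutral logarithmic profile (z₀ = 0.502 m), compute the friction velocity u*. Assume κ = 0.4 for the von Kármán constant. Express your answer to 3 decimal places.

Log law: V(z) = (u*/κ) · ln(z/z₀) ⇒ u* = κ · V / ln(z/z₀)
u* = 0.4 × 3.01 / ln(6.0/0.502) = 0.4 × 3.01 / 2.4809
   = 1.2040 / 2.4809 = 0.4853 m/s

u* ≈ 0.485 m/s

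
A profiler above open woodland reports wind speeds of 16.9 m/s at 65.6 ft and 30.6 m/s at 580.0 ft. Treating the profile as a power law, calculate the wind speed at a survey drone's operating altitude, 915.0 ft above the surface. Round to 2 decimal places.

34.65 m/s

First find α: α = ln(V₂/V₁)/ln(z₂/z₁) = ln(30.6/16.9)/ln(580.0/65.6) = 0.59369/2.17945 = 0.2724
Extrapolate from 580.0 ft to 915.0 ft: V₃ = 30.6 × (915.0/580.0)^0.2724 = 30.6 × 1.1322 = 34.6462 m/s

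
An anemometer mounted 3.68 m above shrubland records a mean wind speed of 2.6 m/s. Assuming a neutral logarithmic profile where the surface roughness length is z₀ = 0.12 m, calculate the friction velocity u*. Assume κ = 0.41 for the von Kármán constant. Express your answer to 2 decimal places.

Log law: V(z) = (u*/κ) · ln(z/z₀) ⇒ u* = κ · V / ln(z/z₀)
u* = 0.41 × 2.6 / ln(3.68/0.12) = 0.41 × 2.6 / 3.4232
   = 1.0660 / 3.4232 = 0.3114 m/s

u* ≈ 0.31 m/s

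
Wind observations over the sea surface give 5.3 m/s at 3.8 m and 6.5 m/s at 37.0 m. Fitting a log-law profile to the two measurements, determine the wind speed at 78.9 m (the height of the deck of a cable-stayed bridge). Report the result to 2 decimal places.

Log law: V ∝ ln(z/z₀). From the pair, with r = V₁/V₂ = 0.81538,
ln z₀ = (ln z₁ − r·ln z₂)/(1 − r) = (1.3350 − 0.81538×3.6109)/0.18462 = -8.7170 → z₀ = 0.0001638 m
V₃ = V₁ · ln(z₃/z₀)/ln(z₁/z₀) = 5.3 × 13.0851/10.0520 = 6.8993 m/s

6.90 m/s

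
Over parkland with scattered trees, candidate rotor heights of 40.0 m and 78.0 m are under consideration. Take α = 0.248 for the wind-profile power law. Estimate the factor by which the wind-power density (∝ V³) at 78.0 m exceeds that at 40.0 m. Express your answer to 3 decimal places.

1.644

Speed ratio: V_B/V_A = (z_B/z_A)^α = (78.0/40.0)^0.248 = (1.9500)^0.248 = 1.18013
Power-density ratio: P_B/P_A = (V_B/V_A)³ = (1.18013)³ = 1.64356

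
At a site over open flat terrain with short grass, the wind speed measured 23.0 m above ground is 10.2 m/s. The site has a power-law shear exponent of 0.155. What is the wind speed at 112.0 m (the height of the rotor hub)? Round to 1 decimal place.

13.0 m/s

Power-law profile: V₂ = V₁ · (z₂/z₁)^α
V₂ = 10.2 × (112.0/23.0)^0.155 = 10.2 × (4.8696)^0.155
    = 10.2 × 1.2781 = 13.0365 m/s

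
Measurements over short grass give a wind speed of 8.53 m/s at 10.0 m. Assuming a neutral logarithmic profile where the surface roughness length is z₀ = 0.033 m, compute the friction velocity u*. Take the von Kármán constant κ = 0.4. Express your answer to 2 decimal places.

u* ≈ 0.60 m/s

Log law: V(z) = (u*/κ) · ln(z/z₀) ⇒ u* = κ · V / ln(z/z₀)
u* = 0.4 × 8.53 / ln(10.0/0.033) = 0.4 × 8.53 / 5.7138
   = 3.4120 / 5.7138 = 0.5971 m/s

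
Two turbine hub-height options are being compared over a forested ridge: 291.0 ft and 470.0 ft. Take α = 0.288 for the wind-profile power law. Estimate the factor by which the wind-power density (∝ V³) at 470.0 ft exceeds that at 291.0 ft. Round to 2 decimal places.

Speed ratio: V_B/V_A = (z_B/z_A)^α = (470.0/291.0)^0.288 = (1.6151)^0.288 = 1.14806
Power-density ratio: P_B/P_A = (V_B/V_A)³ = (1.14806)³ = 1.51317

1.51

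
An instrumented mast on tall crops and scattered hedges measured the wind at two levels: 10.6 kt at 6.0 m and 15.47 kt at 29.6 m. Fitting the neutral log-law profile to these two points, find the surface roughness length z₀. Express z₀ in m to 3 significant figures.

z₀ ≈ 0.186 m

Log law: V(z) ∝ ln(z/z₀). With r = V₁/V₂ = 10.6/15.47 = 0.68520,
r · ln(z₂/z₀) = ln(z₁/z₀) ⇒ ln z₀ = (ln z₁ − r·ln z₂)/(1 − r)
ln z₀ = (1.79176 − 0.68520×3.38777) / 0.31480 = -1.6821
z₀ = exp(-1.6821) = 0.1860 m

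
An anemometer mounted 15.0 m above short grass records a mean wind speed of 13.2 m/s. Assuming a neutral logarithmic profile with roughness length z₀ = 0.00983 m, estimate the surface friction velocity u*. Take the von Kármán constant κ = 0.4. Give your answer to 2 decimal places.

u* ≈ 0.72 m/s

Log law: V(z) = (u*/κ) · ln(z/z₀) ⇒ u* = κ · V / ln(z/z₀)
u* = 0.4 × 13.2 / ln(15.0/0.00983) = 0.4 × 13.2 / 7.3304
   = 5.2800 / 7.3304 = 0.7203 m/s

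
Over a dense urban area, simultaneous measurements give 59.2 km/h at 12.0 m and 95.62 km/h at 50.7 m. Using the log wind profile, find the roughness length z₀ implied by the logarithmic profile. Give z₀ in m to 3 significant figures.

z₀ ≈ 1.15 m

Log law: V(z) ∝ ln(z/z₀). With r = V₁/V₂ = 59.2/95.62 = 0.61912,
r · ln(z₂/z₀) = ln(z₁/z₀) ⇒ ln z₀ = (ln z₁ − r·ln z₂)/(1 − r)
ln z₀ = (2.48491 − 0.61912×3.92593) / 0.38088 = 0.1426
z₀ = exp(0.1426) = 1.153 m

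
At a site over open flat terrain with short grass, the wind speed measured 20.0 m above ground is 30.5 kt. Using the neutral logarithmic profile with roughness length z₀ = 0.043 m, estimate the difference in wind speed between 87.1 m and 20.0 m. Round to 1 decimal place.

7.3 kt

Log law: V₂ = V₁ · ln(z₂/z₀)/ln(z₁/z₀) = 30.5 × 7.6136/6.1423 = 37.8060 kt
ΔV = 37.8060 − 30.5 = 7.3060 kt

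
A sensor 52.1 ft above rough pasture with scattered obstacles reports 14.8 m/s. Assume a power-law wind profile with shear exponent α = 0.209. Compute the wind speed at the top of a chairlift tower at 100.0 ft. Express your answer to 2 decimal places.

Power-law profile: V₂ = V₁ · (z₂/z₁)^α
V₂ = 14.8 × (100.0/52.1)^0.209 = 14.8 × (1.9194)^0.209
    = 14.8 × 1.1460 = 16.9607 m/s

16.96 m/s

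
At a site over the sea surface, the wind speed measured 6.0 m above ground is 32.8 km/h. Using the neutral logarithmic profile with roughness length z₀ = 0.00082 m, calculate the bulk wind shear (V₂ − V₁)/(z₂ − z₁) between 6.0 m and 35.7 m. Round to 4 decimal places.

0.2213 km/h/m

Log law: V₂ = V₁ · ln(z₂/z₀)/ln(z₁/z₀) = 32.8 × 10.6814/8.8980 = 39.3740 km/h
ΔV/Δz = (39.3740 − 32.8)/(35.7 − 6.0) = 6.5740/29.7000 = 0.22135 km/h/m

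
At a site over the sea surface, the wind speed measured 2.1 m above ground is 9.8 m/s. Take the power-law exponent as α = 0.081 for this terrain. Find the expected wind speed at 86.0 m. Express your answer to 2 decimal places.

13.24 m/s

Power-law profile: V₂ = V₁ · (z₂/z₁)^α
V₂ = 9.8 × (86.0/2.1)^0.081 = 9.8 × (40.9524)^0.081
    = 9.8 × 1.3508 = 13.2379 m/s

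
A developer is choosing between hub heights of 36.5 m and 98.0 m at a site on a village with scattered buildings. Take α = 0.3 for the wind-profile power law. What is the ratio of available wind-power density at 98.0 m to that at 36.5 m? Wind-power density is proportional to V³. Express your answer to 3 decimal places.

Speed ratio: V_B/V_A = (z_B/z_A)^α = (98.0/36.5)^0.3 = (2.6849)^0.3 = 1.34487
Power-density ratio: P_B/P_A = (V_B/V_A)³ = (1.34487)³ = 2.43243

2.432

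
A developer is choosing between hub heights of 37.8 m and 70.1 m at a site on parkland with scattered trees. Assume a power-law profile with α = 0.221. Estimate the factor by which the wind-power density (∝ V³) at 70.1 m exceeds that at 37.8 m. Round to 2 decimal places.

Speed ratio: V_B/V_A = (z_B/z_A)^α = (70.1/37.8)^0.221 = (1.8545)^0.221 = 1.14625
Power-density ratio: P_B/P_A = (V_B/V_A)³ = (1.14625)³ = 1.50603

1.51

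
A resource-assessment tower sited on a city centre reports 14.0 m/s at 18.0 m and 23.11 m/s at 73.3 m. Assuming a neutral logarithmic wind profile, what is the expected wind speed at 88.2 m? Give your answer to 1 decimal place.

Log law: V ∝ ln(z/z₀). From the pair, with r = V₁/V₂ = 0.60580,
ln z₀ = (ln z₁ − r·ln z₂)/(1 − r) = (2.8904 − 0.60580×4.2946)/0.39420 = 0.7325 → z₀ = 2.080 m
V₃ = V₁ · ln(z₃/z₀)/ln(z₁/z₀) = 14.0 × 3.7472/2.1579 = 24.3105 m/s

24.3 m/s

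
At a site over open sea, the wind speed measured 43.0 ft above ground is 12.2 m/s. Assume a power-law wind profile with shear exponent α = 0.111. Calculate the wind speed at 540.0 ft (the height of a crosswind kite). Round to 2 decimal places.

16.16 m/s

Power-law profile: V₂ = V₁ · (z₂/z₁)^α
V₂ = 12.2 × (540.0/43.0)^0.111 = 12.2 × (12.5581)^0.111
    = 12.2 × 1.3243 = 16.1562 m/s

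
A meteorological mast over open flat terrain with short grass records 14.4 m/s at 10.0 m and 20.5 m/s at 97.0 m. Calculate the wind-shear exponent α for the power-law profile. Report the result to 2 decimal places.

α ≈ 0.16

Power law: V₂/V₁ = (z₂/z₁)^α ⇒ α = ln(V₂/V₁) / ln(z₂/z₁)
α = ln(20.5/14.4) / ln(97.0/10.0) = ln(1.4236) / ln(9.7000)
  = 0.35320 / 2.27213 = 0.15545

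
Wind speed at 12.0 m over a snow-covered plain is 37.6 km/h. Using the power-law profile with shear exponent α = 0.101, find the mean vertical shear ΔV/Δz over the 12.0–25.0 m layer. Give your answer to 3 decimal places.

0.223 km/h/m

Power law: V₂ = V₁ · (z₂/z₁)^α = 37.6 × (2.0833)^0.101 = 40.4932 km/h
ΔV/Δz = (40.4932 − 37.6)/(25.0 − 12.0) = 2.8932/13.0000 = 0.22256 km/h/m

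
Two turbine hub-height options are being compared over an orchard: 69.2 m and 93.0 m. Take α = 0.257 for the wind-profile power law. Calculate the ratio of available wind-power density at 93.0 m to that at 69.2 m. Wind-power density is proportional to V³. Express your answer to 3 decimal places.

1.256

Speed ratio: V_B/V_A = (z_B/z_A)^α = (93.0/69.2)^0.257 = (1.3439)^0.257 = 1.07893
Power-density ratio: P_B/P_A = (V_B/V_A)³ = (1.07893)³ = 1.25597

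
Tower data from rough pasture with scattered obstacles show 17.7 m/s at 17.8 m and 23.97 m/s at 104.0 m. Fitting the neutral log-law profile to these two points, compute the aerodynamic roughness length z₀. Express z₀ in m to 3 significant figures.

Log law: V(z) ∝ ln(z/z₀). With r = V₁/V₂ = 17.7/23.97 = 0.73842,
r · ln(z₂/z₀) = ln(z₁/z₀) ⇒ ln z₀ = (ln z₁ − r·ln z₂)/(1 − r)
ln z₀ = (2.87920 − 0.73842×4.64439) / 0.26158 = -2.1039
z₀ = exp(-2.1039) = 0.1220 m

z₀ ≈ 0.122 m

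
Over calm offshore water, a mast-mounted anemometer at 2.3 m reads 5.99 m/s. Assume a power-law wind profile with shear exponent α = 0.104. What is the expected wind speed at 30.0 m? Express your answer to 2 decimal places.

7.82 m/s

Power-law profile: V₂ = V₁ · (z₂/z₁)^α
V₂ = 5.99 × (30.0/2.3)^0.104 = 5.99 × (13.0435)^0.104
    = 5.99 × 1.3062 = 7.8240 m/s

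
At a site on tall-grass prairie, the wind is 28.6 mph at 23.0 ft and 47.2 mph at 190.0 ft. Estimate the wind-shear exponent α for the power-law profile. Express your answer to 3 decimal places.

Power law: V₂/V₁ = (z₂/z₁)^α ⇒ α = ln(V₂/V₁) / ln(z₂/z₁)
α = ln(47.2/28.6) / ln(190.0/23.0) = ln(1.6503) / ln(8.2609)
  = 0.50099 / 2.11153 = 0.23726

α ≈ 0.237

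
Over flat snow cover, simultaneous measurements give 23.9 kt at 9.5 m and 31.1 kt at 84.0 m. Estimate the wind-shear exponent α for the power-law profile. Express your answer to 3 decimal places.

Power law: V₂/V₁ = (z₂/z₁)^α ⇒ α = ln(V₂/V₁) / ln(z₂/z₁)
α = ln(31.1/23.9) / ln(84.0/9.5) = ln(1.3013) / ln(8.8421)
  = 0.26333 / 2.17953 = 0.12082

α ≈ 0.121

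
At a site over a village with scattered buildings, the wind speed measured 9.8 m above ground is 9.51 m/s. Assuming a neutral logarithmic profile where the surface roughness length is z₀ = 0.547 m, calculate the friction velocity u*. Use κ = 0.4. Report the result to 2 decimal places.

u* ≈ 1.32 m/s

Log law: V(z) = (u*/κ) · ln(z/z₀) ⇒ u* = κ · V / ln(z/z₀)
u* = 0.4 × 9.51 / ln(9.8/0.547) = 0.4 × 9.51 / 2.8857
   = 3.8040 / 2.8857 = 1.3182 m/s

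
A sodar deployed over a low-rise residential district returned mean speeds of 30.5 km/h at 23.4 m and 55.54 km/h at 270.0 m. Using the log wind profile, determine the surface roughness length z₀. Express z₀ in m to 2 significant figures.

z₀ ≈ 1.2 m

Log law: V(z) ∝ ln(z/z₀). With r = V₁/V₂ = 30.5/55.54 = 0.54915,
r · ln(z₂/z₀) = ln(z₁/z₀) ⇒ ln z₀ = (ln z₁ − r·ln z₂)/(1 − r)
ln z₀ = (3.15274 − 0.54915×5.59842) / 0.45085 = 0.1738
z₀ = exp(0.1738) = 1.190 m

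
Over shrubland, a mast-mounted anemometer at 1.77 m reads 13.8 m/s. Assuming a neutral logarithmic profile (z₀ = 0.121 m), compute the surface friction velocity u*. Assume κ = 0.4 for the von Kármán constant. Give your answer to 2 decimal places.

Log law: V(z) = (u*/κ) · ln(z/z₀) ⇒ u* = κ · V / ln(z/z₀)
u* = 0.4 × 13.8 / ln(1.77/0.121) = 0.4 × 13.8 / 2.6829
   = 5.5200 / 2.6829 = 2.0574 m/s

u* ≈ 2.06 m/s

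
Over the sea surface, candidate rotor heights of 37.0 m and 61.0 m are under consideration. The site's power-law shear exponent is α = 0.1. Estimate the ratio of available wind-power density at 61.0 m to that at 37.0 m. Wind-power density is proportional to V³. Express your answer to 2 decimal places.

1.16

Speed ratio: V_B/V_A = (z_B/z_A)^α = (61.0/37.0)^0.1 = (1.6486)^0.1 = 1.05127
Power-density ratio: P_B/P_A = (V_B/V_A)³ = (1.05127)³ = 1.16182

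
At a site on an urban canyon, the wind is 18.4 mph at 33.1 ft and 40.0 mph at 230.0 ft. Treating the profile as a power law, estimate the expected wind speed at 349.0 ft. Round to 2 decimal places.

47.27 mph

First find α: α = ln(V₂/V₁)/ln(z₂/z₁) = ln(40.0/18.4)/ln(230.0/33.1) = 0.77653/1.93855 = 0.4006
Extrapolate from 230.0 ft to 349.0 ft: V₃ = 40.0 × (349.0/230.0)^0.4006 = 40.0 × 1.1818 = 47.2719 mph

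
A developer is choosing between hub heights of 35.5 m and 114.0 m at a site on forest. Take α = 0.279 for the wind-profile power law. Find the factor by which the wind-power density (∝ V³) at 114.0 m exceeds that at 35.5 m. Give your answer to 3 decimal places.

2.655

Speed ratio: V_B/V_A = (z_B/z_A)^α = (114.0/35.5)^0.279 = (3.2113)^0.279 = 1.38472
Power-density ratio: P_B/P_A = (V_B/V_A)³ = (1.38472)³ = 2.65514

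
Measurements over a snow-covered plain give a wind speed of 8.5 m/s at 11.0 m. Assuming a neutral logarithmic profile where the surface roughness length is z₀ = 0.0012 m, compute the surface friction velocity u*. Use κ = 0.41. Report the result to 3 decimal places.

Log law: V(z) = (u*/κ) · ln(z/z₀) ⇒ u* = κ · V / ln(z/z₀)
u* = 0.41 × 8.5 / ln(11.0/0.0012) = 0.41 × 8.5 / 9.1233
   = 3.4850 / 9.1233 = 0.3820 m/s

u* ≈ 0.382 m/s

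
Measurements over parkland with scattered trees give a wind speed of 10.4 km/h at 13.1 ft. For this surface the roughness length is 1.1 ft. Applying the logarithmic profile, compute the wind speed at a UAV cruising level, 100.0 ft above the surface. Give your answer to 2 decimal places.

Log law: V(z) ∝ ln(z/z₀), so V₂/V₁ = ln(z₂/z₀) / ln(z₁/z₀).
ln(100.0/1.1) = 4.5099, ln(13.1/1.1) = 2.4773
V₂ = 10.4 × 4.5099/2.4773 = 10.4 × 1.8205 = 18.9329 km/h

18.93 km/h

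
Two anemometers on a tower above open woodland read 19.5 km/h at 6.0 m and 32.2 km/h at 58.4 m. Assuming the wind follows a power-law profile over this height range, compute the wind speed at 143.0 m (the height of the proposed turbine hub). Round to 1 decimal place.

First find α: α = ln(V₂/V₁)/ln(z₂/z₁) = ln(32.2/19.5)/ln(58.4/6.0) = 0.50155/2.27556 = 0.2204
Extrapolate from 58.4 m to 143.0 m: V₃ = 32.2 × (143.0/58.4)^0.2204 = 32.2 × 1.2182 = 39.2263 km/h

39.2 km/h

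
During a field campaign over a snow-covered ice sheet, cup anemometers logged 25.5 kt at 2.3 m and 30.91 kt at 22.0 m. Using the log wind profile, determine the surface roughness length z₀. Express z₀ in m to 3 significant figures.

Log law: V(z) ∝ ln(z/z₀). With r = V₁/V₂ = 25.5/30.91 = 0.82498,
r · ln(z₂/z₀) = ln(z₁/z₀) ⇒ ln z₀ = (ln z₁ − r·ln z₂)/(1 − r)
ln z₀ = (0.83291 − 0.82498×3.09104) / 0.17502 = -9.8108
z₀ = exp(-9.8108) = 0.00005486 m

z₀ ≈ 0.0000549 m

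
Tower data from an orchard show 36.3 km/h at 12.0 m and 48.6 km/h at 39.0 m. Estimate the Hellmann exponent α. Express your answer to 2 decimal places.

α ≈ 0.25

Power law: V₂/V₁ = (z₂/z₁)^α ⇒ α = ln(V₂/V₁) / ln(z₂/z₁)
α = ln(48.6/36.3) / ln(39.0/12.0) = ln(1.3388) / ln(3.2500)
  = 0.29181 / 1.17865 = 0.24758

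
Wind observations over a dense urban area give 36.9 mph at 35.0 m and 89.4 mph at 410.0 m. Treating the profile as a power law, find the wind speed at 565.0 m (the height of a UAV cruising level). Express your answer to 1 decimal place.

100.3 mph

First find α: α = ln(V₂/V₁)/ln(z₂/z₁) = ln(89.4/36.9)/ln(410.0/35.0) = 0.88491/2.46081 = 0.3596
Extrapolate from 410.0 m to 565.0 m: V₃ = 89.4 × (565.0/410.0)^0.3596 = 89.4 × 1.1222 = 100.3269 mph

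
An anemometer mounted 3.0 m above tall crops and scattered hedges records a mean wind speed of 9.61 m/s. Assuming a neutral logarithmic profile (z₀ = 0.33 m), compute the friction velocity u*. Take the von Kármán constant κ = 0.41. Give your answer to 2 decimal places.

Log law: V(z) = (u*/κ) · ln(z/z₀) ⇒ u* = κ · V / ln(z/z₀)
u* = 0.41 × 9.61 / ln(3.0/0.33) = 0.41 × 9.61 / 2.2073
   = 3.9401 / 2.2073 = 1.7851 m/s

u* ≈ 1.79 m/s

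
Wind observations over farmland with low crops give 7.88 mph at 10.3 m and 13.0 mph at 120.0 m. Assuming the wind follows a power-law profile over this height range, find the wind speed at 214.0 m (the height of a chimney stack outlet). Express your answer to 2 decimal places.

First find α: α = ln(V₂/V₁)/ln(z₂/z₁) = ln(13.0/7.88)/ln(120.0/10.3) = 0.50062/2.45535 = 0.2039
Extrapolate from 120.0 m to 214.0 m: V₃ = 13.0 × (214.0/120.0)^0.2039 = 13.0 × 1.1252 = 14.6274 mph

14.63 mph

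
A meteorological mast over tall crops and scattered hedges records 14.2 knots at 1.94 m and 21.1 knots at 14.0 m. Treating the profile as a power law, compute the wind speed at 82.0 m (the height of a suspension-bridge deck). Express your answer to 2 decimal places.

First find α: α = ln(V₂/V₁)/ln(z₂/z₁) = ln(21.1/14.2)/ln(14.0/1.94) = 0.39603/1.97637 = 0.2004
Extrapolate from 14.0 m to 82.0 m: V₃ = 21.1 × (82.0/14.0)^0.2004 = 21.1 × 1.4251 = 30.0686 knots

30.07 knots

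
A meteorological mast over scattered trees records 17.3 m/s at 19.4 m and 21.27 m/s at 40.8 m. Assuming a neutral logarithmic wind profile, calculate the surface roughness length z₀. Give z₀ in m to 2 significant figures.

Log law: V(z) ∝ ln(z/z₀). With r = V₁/V₂ = 17.3/21.27 = 0.81335,
r · ln(z₂/z₀) = ln(z₁/z₀) ⇒ ln z₀ = (ln z₁ − r·ln z₂)/(1 − r)
ln z₀ = (2.96527 − 0.81335×3.70868) / 0.18665 = -0.2743
z₀ = exp(-0.2743) = 0.7601 m

z₀ ≈ 0.76 m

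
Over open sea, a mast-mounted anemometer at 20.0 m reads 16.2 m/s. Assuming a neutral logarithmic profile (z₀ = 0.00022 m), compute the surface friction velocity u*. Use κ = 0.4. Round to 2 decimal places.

Log law: V(z) = (u*/κ) · ln(z/z₀) ⇒ u* = κ · V / ln(z/z₀)
u* = 0.4 × 16.2 / ln(20.0/0.00022) = 0.4 × 16.2 / 11.4176
   = 6.4800 / 11.4176 = 0.5675 m/s

u* ≈ 0.57 m/s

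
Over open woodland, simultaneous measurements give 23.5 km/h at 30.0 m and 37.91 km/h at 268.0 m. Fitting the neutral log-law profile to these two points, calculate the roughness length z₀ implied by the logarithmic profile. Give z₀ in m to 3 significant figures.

z₀ ≈ 0.844 m

Log law: V(z) ∝ ln(z/z₀). With r = V₁/V₂ = 23.5/37.91 = 0.61989,
r · ln(z₂/z₀) = ln(z₁/z₀) ⇒ ln z₀ = (ln z₁ − r·ln z₂)/(1 − r)
ln z₀ = (3.40120 − 0.61989×5.59099) / 0.38011 = -0.1699
z₀ = exp(-0.1699) = 0.8437 m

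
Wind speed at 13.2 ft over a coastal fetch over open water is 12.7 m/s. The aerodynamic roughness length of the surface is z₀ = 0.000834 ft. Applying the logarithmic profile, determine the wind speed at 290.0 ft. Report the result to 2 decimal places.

16.76 m/s

Log law: V(z) ∝ ln(z/z₀), so V₂/V₁ = ln(z₂/z₀) / ln(z₁/z₀).
ln(290.0/0.000834) = 12.7592, ln(13.2/0.000834) = 9.6695
V₂ = 12.7 × 12.7592/9.6695 = 12.7 × 1.3195 = 16.7580 m/s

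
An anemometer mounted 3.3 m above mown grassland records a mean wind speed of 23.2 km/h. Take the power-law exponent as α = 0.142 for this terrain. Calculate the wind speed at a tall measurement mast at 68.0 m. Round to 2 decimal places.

Power-law profile: V₂ = V₁ · (z₂/z₁)^α
V₂ = 23.2 × (68.0/3.3)^0.142 = 23.2 × (20.6061)^0.142
    = 23.2 × 1.5367 = 35.6513 km/h

35.65 km/h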